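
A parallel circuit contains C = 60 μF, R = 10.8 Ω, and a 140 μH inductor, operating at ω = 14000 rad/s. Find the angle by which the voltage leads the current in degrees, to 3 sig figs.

X_L = ωL = 1.96 Ω
X_C = 1/(ωC) = 1.19 Ω
Parallel: admittances add. Y = 1/R + 1/(jωL) + jωC
Y = (0.0926 + j0.330) S
|Y| = 0.343 S → |Z| = 1/|Y| = 2.92 Ω, ∠Z = −∠Y = -74.3°

-74.3°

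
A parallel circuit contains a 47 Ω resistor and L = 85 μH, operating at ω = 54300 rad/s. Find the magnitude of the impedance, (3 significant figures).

X_L = ωL = 4.62 Ω
Parallel: admittances add. Y = 1/R + 1/(jωL)
Y = (0.0213 − j0.217) S
|Y| = 0.218 S → |Z| = 1/|Y| = 4.59 Ω, ∠Z = −∠Y = 84.4°

4.59 Ω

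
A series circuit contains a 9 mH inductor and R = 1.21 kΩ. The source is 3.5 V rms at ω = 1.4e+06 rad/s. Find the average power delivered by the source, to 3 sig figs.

92.5 μW

X_L = ωL = 12600 Ω
Z = 1210 + j12600 Ω
|Z| = √(1210² + 12600²) = 12700 Ω
∠Z = arctan(12600/1210) = 84.5°
I = V/|Z| = 277 μA
P = VI cos φ = 3.5 × 0.000277 × cos(84.5°) = 92.5 μW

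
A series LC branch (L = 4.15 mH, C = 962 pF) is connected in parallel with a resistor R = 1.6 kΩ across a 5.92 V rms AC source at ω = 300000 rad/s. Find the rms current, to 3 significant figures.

4.56 mA

X_L = ωL = 1240 Ω
X_C = 1/(ωC) = 3470 Ω
Branch 1: Z₁ = R = 1600 Ω
Branch 2 (series LC): Z₂ = j(X_L − X_C) = −j2220 Ω
Parallel: Z = Z₁Z₂/(Z₁+Z₂), |Z| = 1300 Ω, ∠Z = -35.8°
I = V/|Z| = 5.92/1300 = 4.56 mA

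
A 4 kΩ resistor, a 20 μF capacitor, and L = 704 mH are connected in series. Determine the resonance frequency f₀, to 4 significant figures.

ω₀ = 1/√(LC) = 1/√(0.704 × 2e-05) = 266.5 rad/s
f₀ = ω₀/(2π) = 42.41 Hz

42.41 Hz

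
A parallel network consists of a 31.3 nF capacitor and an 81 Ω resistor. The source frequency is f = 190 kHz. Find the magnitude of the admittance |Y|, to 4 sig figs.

ω = 2πf = 1.194e+06 rad/s
X_C = 1/(ωC) = 26.76 Ω
Parallel: admittances add. Y = 1/R + jωC
Y = (0.01235 + j0.03737) S
|Y| = 0.03935 S → |Z| = 1/|Y| = 25.41 Ω, ∠Z = −∠Y = -71.72°

39.35 mS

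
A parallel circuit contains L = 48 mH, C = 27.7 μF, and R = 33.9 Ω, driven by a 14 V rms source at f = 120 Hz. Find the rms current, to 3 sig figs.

ω = 2πf = 754.0 rad/s
X_L = ωL = 36.2 Ω
X_C = 1/(ωC) = 47.9 Ω
Parallel: admittances add. Y = 1/R + 1/(jωL) + jωC
Y = (0.0295 − j0.00675) S
|Y| = 0.0303 S → |Z| = 1/|Y| = 33.0 Ω, ∠Z = −∠Y = 12.9°
I = V/|Z| = 14/33.0 = 424 mA

424 mA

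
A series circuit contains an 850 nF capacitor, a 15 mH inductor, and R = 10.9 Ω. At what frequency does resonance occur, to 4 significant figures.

1.409 kHz

ω₀ = 1/√(LC) = 1/√(0.015 × 8.5e-07) = 8856 rad/s
f₀ = ω₀/(2π) = 1.409 kHz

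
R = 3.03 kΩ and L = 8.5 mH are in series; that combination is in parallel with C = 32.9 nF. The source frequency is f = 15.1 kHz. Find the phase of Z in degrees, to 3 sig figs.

ω = 2πf = 94880 rad/s
X_L = ωL = 806 Ω
X_C = 1/(ωC) = 320 Ω
Branch 1 (R+jX_L): Z₁ = 3030 + j806 Ω, |Z₁| = 3140 Ω
Branch 2 (−jX_C): Z₂ = −j320 Ω
Parallel: Z = Z₁Z₂/(Z₁+Z₂), |Z| = 327 Ω, ∠Z = -84.2°

-84.2°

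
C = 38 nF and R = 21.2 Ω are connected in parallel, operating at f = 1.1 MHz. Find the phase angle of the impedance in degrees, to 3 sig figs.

ω = 2πf = 6.912e+06 rad/s
X_C = 1/(ωC) = 3.81 Ω
Parallel: admittances add. Y = 1/R + jωC
Y = (0.0472 + j0.263) S
|Y| = 0.267 S → |Z| = 1/|Y| = 3.75 Ω, ∠Z = −∠Y = -79.8°

-79.8°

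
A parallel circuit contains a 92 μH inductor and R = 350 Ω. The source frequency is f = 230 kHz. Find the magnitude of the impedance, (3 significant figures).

ω = 2πf = 1.445e+06 rad/s
X_L = ωL = 133 Ω
Parallel: admittances add. Y = 1/R + 1/(jωL)
Y = (0.00286 − j0.00752) S
|Y| = 0.00805 S → |Z| = 1/|Y| = 124 Ω, ∠Z = −∠Y = 69.2°

124 Ω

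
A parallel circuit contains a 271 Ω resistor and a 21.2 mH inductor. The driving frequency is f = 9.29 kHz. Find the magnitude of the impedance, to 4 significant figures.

ω = 2πf = 58370 rad/s
X_L = ωL = 1237 Ω
Parallel: admittances add. Y = 1/R + 1/(jωL)
Y = (0.003690 − j0.0008081) S
|Y| = 0.003777 S → |Z| = 1/|Y| = 264.7 Ω, ∠Z = −∠Y = 12.35°

264.7 Ω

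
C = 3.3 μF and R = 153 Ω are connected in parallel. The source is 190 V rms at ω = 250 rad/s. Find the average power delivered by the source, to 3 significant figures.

X_C = 1/(ωC) = 1210 Ω
Parallel: admittances add. Y = 1/R + jωC
Y = (0.00654 + j0.000825) S
|Y| = 0.00659 S → |Z| = 1/|Y| = 152 Ω, ∠Z = −∠Y = -7.19°
I = V/|Z| = 1.25 A
P = VI cos φ = 190 × 1.25 × cos(-7.19°) = 236 W

236 W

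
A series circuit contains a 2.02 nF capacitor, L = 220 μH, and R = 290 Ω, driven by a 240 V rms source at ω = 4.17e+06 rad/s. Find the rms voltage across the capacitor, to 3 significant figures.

X_L = ωL = 917 Ω
X_C = 1/(ωC) = 119 Ω
Net reactance X = X_L − X_C = 799 Ω
Z = 290 + j799 Ω
|Z| = √(290² + 799²) = 850 Ω
I = V/|Z| = 282 mA
V_C = I·|Z_C| = 0.282 × 119 = 33.5 V

33.5 V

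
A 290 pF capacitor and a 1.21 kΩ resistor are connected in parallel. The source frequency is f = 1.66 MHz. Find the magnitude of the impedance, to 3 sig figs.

ω = 2πf = 1.043e+07 rad/s
X_C = 1/(ωC) = 331 Ω
Parallel: admittances add. Y = 1/R + jωC
Y = (0.000826 + j0.00302) S
|Y| = 0.00314 S → |Z| = 1/|Y| = 319 Ω, ∠Z = −∠Y = -74.7°

319 Ω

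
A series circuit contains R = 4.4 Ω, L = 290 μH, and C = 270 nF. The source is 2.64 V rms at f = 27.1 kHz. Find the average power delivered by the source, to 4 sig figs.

ω = 2πf = 170300 rad/s
X_L = ωL = 49.38 Ω
X_C = 1/(ωC) = 21.75 Ω
Net reactance X = X_L − X_C = 27.63 Ω
Z = 4.400 + j27.63 Ω
|Z| = √(4.400² + 27.63²) = 27.98 Ω
∠Z = arctan(27.63/4.400) = 80.95°
I = V/|Z| = 94.37 mA
P = VI cos φ = 2.64 × 0.09437 × cos(80.95°) = 39.18 mW

39.18 mW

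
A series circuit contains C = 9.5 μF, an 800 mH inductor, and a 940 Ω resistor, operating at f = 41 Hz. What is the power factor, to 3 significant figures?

0.978

ω = 2πf = 257.6 rad/s
X_L = ωL = 206 Ω
X_C = 1/(ωC) = 409 Ω
Net reactance X = X_L − X_C = -203 Ω
Z = 940 − j203 Ω
|Z| = √(940² + 203²) = 962 Ω
∠Z = arctan(-203/940) = -12.2°
cos φ = cos(-12.2°) = 0.978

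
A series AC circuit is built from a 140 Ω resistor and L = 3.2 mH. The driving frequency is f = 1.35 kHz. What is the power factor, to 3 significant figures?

ω = 2πf = 8482 rad/s
X_L = ωL = 27.1 Ω
Z = 140 + j27.1 Ω
|Z| = √(140² + 27.1²) = 143 Ω
∠Z = arctan(27.1/140) = 11.0°
cos φ = cos(11.0°) = 0.982

0.982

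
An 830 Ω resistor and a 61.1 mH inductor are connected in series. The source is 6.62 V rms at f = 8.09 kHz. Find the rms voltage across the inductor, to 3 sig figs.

6.40 V

ω = 2πf = 50830 rad/s
X_L = ωL = 3110 Ω
Z = 830 + j3110 Ω
|Z| = √(830² + 3110²) = 3210 Ω
I = V/|Z| = 2.06 mA
V_L = I·|Z_L| = 0.00206 × 3110 = 6.40 V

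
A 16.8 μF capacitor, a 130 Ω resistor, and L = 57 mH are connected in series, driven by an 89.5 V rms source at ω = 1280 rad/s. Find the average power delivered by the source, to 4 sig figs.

X_L = ωL = 72.96 Ω
X_C = 1/(ωC) = 46.50 Ω
Net reactance X = X_L − X_C = 26.46 Ω
Z = 130.0 + j26.46 Ω
|Z| = √(130.0² + 26.46²) = 132.7 Ω
∠Z = arctan(26.46/130.0) = 11.50°
I = V/|Z| = 674.6 mA
P = VI cos φ = 89.5 × 0.6746 × cos(11.50°) = 59.17 W

59.17 W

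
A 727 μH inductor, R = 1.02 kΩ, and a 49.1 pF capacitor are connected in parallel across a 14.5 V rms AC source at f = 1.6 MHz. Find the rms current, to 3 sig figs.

15.1 mA

ω = 2πf = 1.005e+07 rad/s
X_L = ωL = 7310 Ω
X_C = 1/(ωC) = 2030 Ω
Parallel: admittances add. Y = 1/R + 1/(jωL) + jωC
Y = (0.000980 + j0.000357) S
|Y| = 0.00104 S → |Z| = 1/|Y| = 959 Ω, ∠Z = −∠Y = -20.0°
I = V/|Z| = 14.5/959 = 15.1 mA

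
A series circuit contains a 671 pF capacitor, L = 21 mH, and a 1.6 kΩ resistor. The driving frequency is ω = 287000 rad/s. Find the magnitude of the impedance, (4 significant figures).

X_L = ωL = 6027 Ω
X_C = 1/(ωC) = 5193 Ω
Net reactance X = X_L − X_C = 834.3 Ω
Z = 1600 + j834.3 Ω
|Z| = √(1600² + 834.3²) = 1804 Ω

1804 Ω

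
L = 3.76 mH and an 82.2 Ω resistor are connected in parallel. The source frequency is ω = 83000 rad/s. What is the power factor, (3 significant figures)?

X_L = ωL = 312 Ω
Parallel: admittances add. Y = 1/R + 1/(jωL)
Y = (0.0122 − j0.00320) S
|Y| = 0.0126 S → |Z| = 1/|Y| = 79.5 Ω, ∠Z = −∠Y = 14.8°
cos φ = cos(14.8°) = 0.967

0.967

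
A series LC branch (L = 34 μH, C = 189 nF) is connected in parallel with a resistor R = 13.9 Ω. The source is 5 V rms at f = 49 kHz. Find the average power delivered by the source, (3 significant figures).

ω = 2πf = 307900 rad/s
X_L = ωL = 10.5 Ω
X_C = 1/(ωC) = 17.2 Ω
Branch 1: Z₁ = R = 13.9 Ω
Branch 2 (series LC): Z₂ = j(X_L − X_C) = −j6.72 Ω
Parallel: Z = Z₁Z₂/(Z₁+Z₂), |Z| = 6.05 Ω, ∠Z = -64.2°
I = V/|Z| = 827 mA
P = VI cos φ = 5 × 0.827 × cos(-64.2°) = 1.80 W

1.80 W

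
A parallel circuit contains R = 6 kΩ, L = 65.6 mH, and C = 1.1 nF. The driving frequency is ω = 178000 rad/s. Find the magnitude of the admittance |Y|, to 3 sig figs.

200 μS

X_L = ωL = 11700 Ω
X_C = 1/(ωC) = 5110 Ω
Parallel: admittances add. Y = 1/R + 1/(jωL) + jωC
Y = (0.000167 + j0.000110) S
|Y| = 0.000200 S → |Z| = 1/|Y| = 5010 Ω, ∠Z = −∠Y = -33.5°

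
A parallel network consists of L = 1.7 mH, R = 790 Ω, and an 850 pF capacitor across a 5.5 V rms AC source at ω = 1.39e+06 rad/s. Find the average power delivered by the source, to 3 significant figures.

38.3 mW

X_L = ωL = 2360 Ω
X_C = 1/(ωC) = 846 Ω
Parallel: admittances add. Y = 1/R + 1/(jωL) + jωC
Y = (0.00127 + j0.000758) S
|Y| = 0.00148 S → |Z| = 1/|Y| = 678 Ω, ∠Z = −∠Y = -30.9°
I = V/|Z| = 8.12 mA
P = VI cos φ = 5.5 × 0.00812 × cos(-30.9°) = 38.3 mW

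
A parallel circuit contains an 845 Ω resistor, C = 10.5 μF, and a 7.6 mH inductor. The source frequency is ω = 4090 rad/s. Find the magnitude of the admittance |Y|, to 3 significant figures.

X_L = ωL = 31.1 Ω
X_C = 1/(ωC) = 23.3 Ω
Parallel: admittances add. Y = 1/R + 1/(jωL) + jωC
Y = (0.00118 + j0.0108) S
|Y| = 0.0108 S → |Z| = 1/|Y| = 92.3 Ω, ∠Z = −∠Y = -83.7°

10.8 mS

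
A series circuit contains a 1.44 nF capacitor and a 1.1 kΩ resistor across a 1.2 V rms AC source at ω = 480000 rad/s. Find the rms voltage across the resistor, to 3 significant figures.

0.726 V

X_C = 1/(ωC) = 1450 Ω
Z = 1100 − j1450 Ω
|Z| = √(1100² + 1450²) = 1820 Ω
I = V/|Z| = 660 μA
V_R = I·|Z_R| = 0.000660 × 1100 = 0.726 V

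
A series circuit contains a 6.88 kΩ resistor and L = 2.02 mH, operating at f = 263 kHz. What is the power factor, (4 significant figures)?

ω = 2πf = 1.652e+06 rad/s
X_L = ωL = 3338 Ω
Z = 6880 + j3338 Ω
|Z| = √(6880² + 3338²) = 7647 Ω
∠Z = arctan(3338/6880) = 25.88°
cos φ = cos(25.88°) = 0.8997

0.8997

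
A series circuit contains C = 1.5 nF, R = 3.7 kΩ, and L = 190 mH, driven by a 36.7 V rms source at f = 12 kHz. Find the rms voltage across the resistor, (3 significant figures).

20.5 V

ω = 2πf = 75400 rad/s
X_L = ωL = 14300 Ω
X_C = 1/(ωC) = 8840 Ω
Net reactance X = X_L − X_C = 5480 Ω
Z = 3700 + j5480 Ω
|Z| = √(3700² + 5480²) = 6620 Ω
I = V/|Z| = 5.55 mA
V_R = I·|Z_R| = 0.00555 × 3700 = 20.5 V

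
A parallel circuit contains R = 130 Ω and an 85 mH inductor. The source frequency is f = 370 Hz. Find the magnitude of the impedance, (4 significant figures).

108.6 Ω

ω = 2πf = 2325 rad/s
X_L = ωL = 197.6 Ω
Parallel: admittances add. Y = 1/R + 1/(jωL)
Y = (0.007692 − j0.005061) S
|Y| = 0.009208 S → |Z| = 1/|Y| = 108.6 Ω, ∠Z = −∠Y = 33.34°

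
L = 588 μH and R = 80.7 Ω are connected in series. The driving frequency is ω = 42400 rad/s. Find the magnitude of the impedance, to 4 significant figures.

X_L = ωL = 24.93 Ω
Z = 80.70 + j24.93 Ω
|Z| = √(80.70² + 24.93²) = 84.46 Ω

84.46 Ω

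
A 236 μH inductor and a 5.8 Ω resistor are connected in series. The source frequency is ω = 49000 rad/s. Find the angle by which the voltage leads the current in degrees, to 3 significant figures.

X_L = ωL = 11.6 Ω
Z = 5.80 + j11.6 Ω
|Z| = √(5.80² + 11.6²) = 12.9 Ω
∠Z = arctan(11.6/5.80) = 63.4°

63.4°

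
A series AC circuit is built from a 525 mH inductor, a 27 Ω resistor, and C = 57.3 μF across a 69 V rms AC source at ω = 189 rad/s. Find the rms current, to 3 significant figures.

2.48 A

X_L = ωL = 99.2 Ω
X_C = 1/(ωC) = 92.3 Ω
Net reactance X = X_L − X_C = 6.89 Ω
Z = 27.0 + j6.89 Ω
|Z| = √(27.0² + 6.89²) = 27.9 Ω
I = V/|Z| = 69/27.9 = 2.48 A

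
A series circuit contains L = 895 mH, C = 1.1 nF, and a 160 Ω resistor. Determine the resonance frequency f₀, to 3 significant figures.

5.07 kHz

ω₀ = 1/√(LC) = 1/√(0.895 × 1.1e-09) = 31870 rad/s
f₀ = ω₀/(2π) = 5.07 kHz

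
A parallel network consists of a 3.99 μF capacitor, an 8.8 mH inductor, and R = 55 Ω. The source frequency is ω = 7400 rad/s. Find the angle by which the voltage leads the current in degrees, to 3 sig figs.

-37.9°

X_L = ωL = 65.1 Ω
X_C = 1/(ωC) = 33.9 Ω
Parallel: admittances add. Y = 1/R + 1/(jωL) + jωC
Y = (0.0182 + j0.0142) S
|Y| = 0.0231 S → |Z| = 1/|Y| = 43.4 Ω, ∠Z = −∠Y = -37.9°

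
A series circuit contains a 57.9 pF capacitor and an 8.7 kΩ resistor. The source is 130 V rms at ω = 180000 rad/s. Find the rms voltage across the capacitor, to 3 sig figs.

X_C = 1/(ωC) = 96000 Ω
Z = 8700 − j96000 Ω
|Z| = √(8700² + 96000²) = 96300 Ω
I = V/|Z| = 1.35 mA
V_C = I·|Z_C| = 0.00135 × 96000 = 129 V

129 V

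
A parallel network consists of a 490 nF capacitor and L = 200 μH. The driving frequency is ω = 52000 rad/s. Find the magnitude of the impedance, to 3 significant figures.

14.1 Ω

X_L = ωL = 10.4 Ω
X_C = 1/(ωC) = 39.2 Ω
Parallel: admittances add. Y = 1/(jωL) + jωC
Y = (0 − j0.0707) S
|Y| = 0.0707 S → |Z| = 1/|Y| = 14.1 Ω, ∠Z = −∠Y = 90.0°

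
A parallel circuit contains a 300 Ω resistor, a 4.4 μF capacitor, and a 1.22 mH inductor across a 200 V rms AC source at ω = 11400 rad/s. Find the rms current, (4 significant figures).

4.399 A

X_L = ωL = 13.91 Ω
X_C = 1/(ωC) = 19.94 Ω
Parallel: admittances add. Y = 1/R + 1/(jωL) + jωC
Y = (0.003333 − j0.02174) S
|Y| = 0.02200 S → |Z| = 1/|Y| = 45.46 Ω, ∠Z = −∠Y = 81.28°
I = V/|Z| = 200/45.46 = 4.399 A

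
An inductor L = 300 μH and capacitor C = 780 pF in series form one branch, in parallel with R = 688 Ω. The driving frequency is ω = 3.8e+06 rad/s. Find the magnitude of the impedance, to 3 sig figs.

X_L = ωL = 1140 Ω
X_C = 1/(ωC) = 337 Ω
Branch 1: Z₁ = R = 688 Ω
Branch 2 (series LC): Z₂ = j(X_L − X_C) = j803 Ω
Parallel: Z = Z₁Z₂/(Z₁+Z₂), |Z| = 522 Ω, ∠Z = 40.6°

522 Ω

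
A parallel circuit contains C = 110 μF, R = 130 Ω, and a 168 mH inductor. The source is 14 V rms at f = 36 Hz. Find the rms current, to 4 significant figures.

109.5 mA

ω = 2πf = 226.2 rad/s
X_L = ωL = 38.00 Ω
X_C = 1/(ωC) = 40.19 Ω
Parallel: admittances add. Y = 1/R + 1/(jωL) + jωC
Y = (0.007692 − j0.001434) S
|Y| = 0.007825 S → |Z| = 1/|Y| = 127.8 Ω, ∠Z = −∠Y = 10.56°
I = V/|Z| = 14/127.8 = 109.5 mA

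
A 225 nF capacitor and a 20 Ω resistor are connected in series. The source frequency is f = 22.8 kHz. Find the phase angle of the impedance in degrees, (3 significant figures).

ω = 2πf = 143300 rad/s
X_C = 1/(ωC) = 31.0 Ω
Z = 20.0 − j31.0 Ω
|Z| = √(20.0² + 31.0²) = 36.9 Ω
∠Z = arctan(-31.0/20.0) = -57.2°

-57.2°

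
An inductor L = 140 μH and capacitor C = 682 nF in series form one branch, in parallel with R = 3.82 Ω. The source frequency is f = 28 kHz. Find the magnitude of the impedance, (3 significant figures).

ω = 2πf = 175900 rad/s
X_L = ωL = 24.6 Ω
X_C = 1/(ωC) = 8.33 Ω
Branch 1: Z₁ = R = 3.82 Ω
Branch 2 (series LC): Z₂ = j(X_L − X_C) = j16.3 Ω
Parallel: Z = Z₁Z₂/(Z₁+Z₂), |Z| = 3.72 Ω, ∠Z = 13.2°

3.72 Ω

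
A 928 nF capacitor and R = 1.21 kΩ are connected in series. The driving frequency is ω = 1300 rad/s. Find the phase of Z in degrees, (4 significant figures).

X_C = 1/(ωC) = 828.9 Ω
Z = 1210 − j828.9 Ω
|Z| = √(1210² + 828.9²) = 1467 Ω
∠Z = arctan(-828.9/1210) = -34.41°

-34.41°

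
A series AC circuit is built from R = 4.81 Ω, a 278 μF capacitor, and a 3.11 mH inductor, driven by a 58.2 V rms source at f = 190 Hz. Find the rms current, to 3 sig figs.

12.0 A

ω = 2πf = 1194 rad/s
X_L = ωL = 3.71 Ω
X_C = 1/(ωC) = 3.01 Ω
Net reactance X = X_L − X_C = 0.700 Ω
Z = 4.81 + j0.700 Ω
|Z| = √(4.81² + 0.700²) = 4.86 Ω
I = V/|Z| = 58.2/4.86 = 12.0 A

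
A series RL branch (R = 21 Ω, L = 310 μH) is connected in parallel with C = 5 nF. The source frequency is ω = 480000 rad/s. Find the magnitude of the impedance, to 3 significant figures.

X_L = ωL = 149 Ω
X_C = 1/(ωC) = 417 Ω
Branch 1 (R+jX_L): Z₁ = 21.0 + j149 Ω, |Z₁| = 150 Ω
Branch 2 (−jX_C): Z₂ = −j417 Ω
Parallel: Z = Z₁Z₂/(Z₁+Z₂), |Z| = 233 Ω, ∠Z = 77.5°

233 Ω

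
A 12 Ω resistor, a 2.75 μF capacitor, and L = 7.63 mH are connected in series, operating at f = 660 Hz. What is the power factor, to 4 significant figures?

0.2094

ω = 2πf = 4147 rad/s
X_L = ωL = 31.64 Ω
X_C = 1/(ωC) = 87.69 Ω
Net reactance X = X_L − X_C = -56.05 Ω
Z = 12.00 − j56.05 Ω
|Z| = √(12.00² + 56.05²) = 57.32 Ω
∠Z = arctan(-56.05/12.00) = -77.92°
cos φ = cos(-77.92°) = 0.2094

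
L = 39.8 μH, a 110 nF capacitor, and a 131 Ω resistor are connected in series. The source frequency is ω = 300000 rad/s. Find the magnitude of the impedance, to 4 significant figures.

X_L = ωL = 11.94 Ω
X_C = 1/(ωC) = 30.30 Ω
Net reactance X = X_L − X_C = -18.36 Ω
Z = 131.0 − j18.36 Ω
|Z| = √(131.0² + 18.36²) = 132.3 Ω

132.3 Ω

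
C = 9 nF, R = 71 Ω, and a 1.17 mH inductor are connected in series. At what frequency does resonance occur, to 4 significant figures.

49.05 kHz

ω₀ = 1/√(LC) = 1/√(0.00117 × 9e-09) = 308200 rad/s
f₀ = ω₀/(2π) = 49.05 kHz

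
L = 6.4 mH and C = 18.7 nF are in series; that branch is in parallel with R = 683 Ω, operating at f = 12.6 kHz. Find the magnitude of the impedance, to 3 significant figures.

164 Ω

ω = 2πf = 79170 rad/s
X_L = ωL = 507 Ω
X_C = 1/(ωC) = 675 Ω
Branch 1: Z₁ = R = 683 Ω
Branch 2 (series LC): Z₂ = j(X_L − X_C) = −j169 Ω
Parallel: Z = Z₁Z₂/(Z₁+Z₂), |Z| = 164 Ω, ∠Z = -76.1°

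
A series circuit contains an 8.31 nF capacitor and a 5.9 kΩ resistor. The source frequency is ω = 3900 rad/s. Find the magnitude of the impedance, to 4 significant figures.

31410 Ω

X_C = 1/(ωC) = 30860 Ω
Z = 5900 − j30860 Ω
|Z| = √(5900² + 30860²) = 31410 Ω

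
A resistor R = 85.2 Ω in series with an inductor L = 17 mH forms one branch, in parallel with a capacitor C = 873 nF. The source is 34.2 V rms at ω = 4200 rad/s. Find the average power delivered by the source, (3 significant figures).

X_L = ωL = 71.4 Ω
X_C = 1/(ωC) = 273 Ω
Branch 1 (R+jX_L): Z₁ = 85.2 + j71.4 Ω, |Z₁| = 111 Ω
Branch 2 (−jX_C): Z₂ = −j273 Ω
Parallel: Z = Z₁Z₂/(Z₁+Z₂), |Z| = 139 Ω, ∠Z = 17.0°
I = V/|Z| = 247 mA
P = VI cos φ = 34.2 × 0.247 × cos(17.0°) = 8.06 W

8.06 W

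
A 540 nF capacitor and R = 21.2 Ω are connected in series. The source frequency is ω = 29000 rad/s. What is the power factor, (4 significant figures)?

0.3151

X_C = 1/(ωC) = 63.86 Ω
Z = 21.20 − j63.86 Ω
|Z| = √(21.20² + 63.86²) = 67.28 Ω
∠Z = arctan(-63.86/21.20) = -71.63°
cos φ = cos(-71.63°) = 0.3151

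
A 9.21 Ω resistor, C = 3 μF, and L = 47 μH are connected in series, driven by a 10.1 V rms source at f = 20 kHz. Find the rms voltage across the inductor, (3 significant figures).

ω = 2πf = 125700 rad/s
X_L = ωL = 5.91 Ω
X_C = 1/(ωC) = 2.65 Ω
Net reactance X = X_L − X_C = 3.25 Ω
Z = 9.21 + j3.25 Ω
|Z| = √(9.21² + 3.25²) = 9.77 Ω
I = V/|Z| = 1.03 A
V_L = I·|Z_L| = 1.03 × 5.91 = 6.11 V

6.11 V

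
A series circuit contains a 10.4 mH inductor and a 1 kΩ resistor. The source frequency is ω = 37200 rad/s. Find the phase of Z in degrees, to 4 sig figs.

X_L = ωL = 386.9 Ω
Z = 1000 + j386.9 Ω
|Z| = √(1000² + 386.9²) = 1072 Ω
∠Z = arctan(386.9/1000) = 21.15°

21.15°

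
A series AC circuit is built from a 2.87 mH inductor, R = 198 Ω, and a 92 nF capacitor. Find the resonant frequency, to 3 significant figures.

ω₀ = 1/√(LC) = 1/√(0.00287 × 9.2e-08) = 61540 rad/s
f₀ = ω₀/(2π) = 9.79 kHz

9.79 kHz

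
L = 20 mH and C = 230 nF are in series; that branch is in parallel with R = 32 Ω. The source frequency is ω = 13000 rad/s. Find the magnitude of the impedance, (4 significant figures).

X_L = ωL = 260.0 Ω
X_C = 1/(ωC) = 334.4 Ω
Branch 1: Z₁ = R = 32.00 Ω
Branch 2 (series LC): Z₂ = j(X_L − X_C) = −j74.45 Ω
Parallel: Z = Z₁Z₂/(Z₁+Z₂), |Z| = 29.40 Ω, ∠Z = -23.26°

29.40 Ω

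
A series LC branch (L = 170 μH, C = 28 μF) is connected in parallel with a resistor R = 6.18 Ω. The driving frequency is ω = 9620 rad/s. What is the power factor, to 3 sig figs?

0.319

X_L = ωL = 1.64 Ω
X_C = 1/(ωC) = 3.71 Ω
Branch 1: Z₁ = R = 6.18 Ω
Branch 2 (series LC): Z₂ = j(X_L − X_C) = −j2.08 Ω
Parallel: Z = Z₁Z₂/(Z₁+Z₂), |Z| = 1.97 Ω, ∠Z = -71.4°
cos φ = cos(-71.4°) = 0.319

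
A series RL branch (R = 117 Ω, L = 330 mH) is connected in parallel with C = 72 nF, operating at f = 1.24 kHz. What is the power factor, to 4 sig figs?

ω = 2πf = 7791 rad/s
X_L = ωL = 2571 Ω
X_C = 1/(ωC) = 1783 Ω
Branch 1 (R+jX_L): Z₁ = 117.0 + j2571 Ω, |Z₁| = 2574 Ω
Branch 2 (−jX_C): Z₂ = −j1783 Ω
Parallel: Z = Z₁Z₂/(Z₁+Z₂), |Z| = 5756 Ω, ∠Z = -84.16°
cos φ = cos(-84.16°) = 0.1017

0.1017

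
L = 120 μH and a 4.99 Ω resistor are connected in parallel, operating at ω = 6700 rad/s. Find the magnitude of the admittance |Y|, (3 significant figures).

X_L = ωL = 0.804 Ω
Parallel: admittances add. Y = 1/R + 1/(jωL)
Y = (0.200 − j1.24) S
|Y| = 1.26 S → |Z| = 1/|Y| = 0.794 Ω, ∠Z = −∠Y = 80.8°

1.26 S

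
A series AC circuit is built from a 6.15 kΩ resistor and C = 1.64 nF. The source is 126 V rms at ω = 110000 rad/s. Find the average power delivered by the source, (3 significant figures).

X_C = 1/(ωC) = 5540 Ω
Z = 6150 − j5540 Ω
|Z| = √(6150² + 5540²) = 8280 Ω
∠Z = arctan(-5540/6150) = -42.0°
I = V/|Z| = 15.2 mA
P = VI cos φ = 126 × 0.0152 × cos(-42.0°) = 1.42 W

1.42 W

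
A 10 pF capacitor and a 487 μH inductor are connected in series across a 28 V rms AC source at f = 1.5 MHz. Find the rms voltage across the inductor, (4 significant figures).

21.35 V

ω = 2πf = 9.425e+06 rad/s
X_L = ωL = 4590 Ω
X_C = 1/(ωC) = 10610 Ω
Net reactance X = X_L − X_C = -6020 Ω
Z = − j6020 Ω
|Z| = √(0² + 6020²) = 6020 Ω
I = V/|Z| = 4.651 mA
V_L = I·|Z_L| = 0.004651 × 4590 = 21.35 V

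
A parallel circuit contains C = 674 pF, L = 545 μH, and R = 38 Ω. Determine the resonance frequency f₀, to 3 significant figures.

263 kHz

ω₀ = 1/√(LC) = 1/√(0.000545 × 6.74e-10) = 1.65e+06 rad/s
f₀ = ω₀/(2π) = 263 kHz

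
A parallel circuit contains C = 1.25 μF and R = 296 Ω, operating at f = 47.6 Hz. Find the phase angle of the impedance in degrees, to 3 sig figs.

ω = 2πf = 299.1 rad/s
X_C = 1/(ωC) = 2670 Ω
Parallel: admittances add. Y = 1/R + jωC
Y = (0.00338 + j0.000374) S
|Y| = 0.00340 S → |Z| = 1/|Y| = 294 Ω, ∠Z = −∠Y = -6.31°

-6.31°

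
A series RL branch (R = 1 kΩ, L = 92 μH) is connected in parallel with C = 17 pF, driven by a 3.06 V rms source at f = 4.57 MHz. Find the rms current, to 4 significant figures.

ω = 2πf = 2.871e+07 rad/s
X_L = ωL = 2642 Ω
X_C = 1/(ωC) = 2049 Ω
Branch 1 (R+jX_L): Z₁ = 1000 + j2642 Ω, |Z₁| = 2825 Ω
Branch 2 (−jX_C): Z₂ = −j2049 Ω
Parallel: Z = Z₁Z₂/(Z₁+Z₂), |Z| = 4977 Ω, ∠Z = -51.41°
I = V/|Z| = 3.06/4977 = 614.8 μA

614.8 μA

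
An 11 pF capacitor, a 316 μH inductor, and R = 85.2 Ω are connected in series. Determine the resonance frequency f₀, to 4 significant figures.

ω₀ = 1/√(LC) = 1/√(0.000316 × 1.1e-11) = 1.696e+07 rad/s
f₀ = ω₀/(2π) = 2.699 MHz

2.699 MHz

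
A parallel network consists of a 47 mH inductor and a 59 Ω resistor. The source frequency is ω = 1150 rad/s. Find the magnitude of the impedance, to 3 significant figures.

X_L = ωL = 54.0 Ω
Parallel: admittances add. Y = 1/R + 1/(jωL)
Y = (0.0169 − j0.0185) S
|Y| = 0.0251 S → |Z| = 1/|Y| = 39.9 Ω, ∠Z = −∠Y = 47.5°

39.9 Ω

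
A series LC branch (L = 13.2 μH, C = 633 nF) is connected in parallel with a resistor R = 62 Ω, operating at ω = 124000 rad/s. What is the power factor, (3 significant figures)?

0.176

X_L = ωL = 1.64 Ω
X_C = 1/(ωC) = 12.7 Ω
Branch 1: Z₁ = R = 62.0 Ω
Branch 2 (series LC): Z₂ = j(X_L − X_C) = −j11.1 Ω
Parallel: Z = Z₁Z₂/(Z₁+Z₂), |Z| = 10.9 Ω, ∠Z = -79.8°
cos φ = cos(-79.8°) = 0.176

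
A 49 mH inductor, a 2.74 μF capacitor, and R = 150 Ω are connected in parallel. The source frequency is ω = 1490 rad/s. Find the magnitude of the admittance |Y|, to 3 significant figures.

X_L = ωL = 73.0 Ω
X_C = 1/(ωC) = 245 Ω
Parallel: admittances add. Y = 1/R + 1/(jωL) + jωC
Y = (0.00667 − j0.00961) S
|Y| = 0.0117 S → |Z| = 1/|Y| = 85.5 Ω, ∠Z = −∠Y = 55.3°

11.7 mS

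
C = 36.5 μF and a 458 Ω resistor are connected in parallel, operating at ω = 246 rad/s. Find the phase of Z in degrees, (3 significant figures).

X_C = 1/(ωC) = 111 Ω
Parallel: admittances add. Y = 1/R + jωC
Y = (0.00218 + j0.00898) S
|Y| = 0.00924 S → |Z| = 1/|Y| = 108 Ω, ∠Z = −∠Y = -76.3°

-76.3°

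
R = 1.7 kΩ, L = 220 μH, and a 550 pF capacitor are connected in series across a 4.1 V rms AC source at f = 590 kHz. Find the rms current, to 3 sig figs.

2.37 mA

ω = 2πf = 3.707e+06 rad/s
X_L = ωL = 816 Ω
X_C = 1/(ωC) = 490 Ω
Net reactance X = X_L − X_C = 325 Ω
Z = 1700 + j325 Ω
|Z| = √(1700² + 325²) = 1730 Ω
I = V/|Z| = 4.1/1730 = 2.37 mA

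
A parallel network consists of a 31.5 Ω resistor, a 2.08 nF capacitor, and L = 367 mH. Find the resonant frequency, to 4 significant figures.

5.760 kHz

ω₀ = 1/√(LC) = 1/√(0.367 × 2.08e-09) = 36190 rad/s
f₀ = ω₀/(2π) = 5.760 kHz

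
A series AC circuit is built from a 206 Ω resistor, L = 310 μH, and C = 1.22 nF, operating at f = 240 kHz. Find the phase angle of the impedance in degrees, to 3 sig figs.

-20.3°

ω = 2πf = 1.508e+06 rad/s
X_L = ωL = 467 Ω
X_C = 1/(ωC) = 544 Ω
Net reactance X = X_L − X_C = -76.1 Ω
Z = 206 − j76.1 Ω
|Z| = √(206² + 76.1²) = 220 Ω
∠Z = arctan(-76.1/206) = -20.3°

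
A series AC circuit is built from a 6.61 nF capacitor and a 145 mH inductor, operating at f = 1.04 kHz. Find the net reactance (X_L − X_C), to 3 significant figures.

-22200 Ω

ω = 2πf = 6535 rad/s
X_L = ωL = 948 Ω
X_C = 1/(ωC) = 23200 Ω
X = 948 − 23200 = -22200 Ω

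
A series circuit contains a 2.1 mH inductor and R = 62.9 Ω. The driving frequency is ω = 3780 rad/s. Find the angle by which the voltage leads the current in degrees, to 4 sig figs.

X_L = ωL = 7.938 Ω
Z = 62.90 + j7.938 Ω
|Z| = √(62.90² + 7.938²) = 63.40 Ω
∠Z = arctan(7.938/62.90) = 7.193°

7.193°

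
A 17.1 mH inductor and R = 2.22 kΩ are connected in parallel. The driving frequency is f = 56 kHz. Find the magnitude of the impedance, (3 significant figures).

2080 Ω

ω = 2πf = 351900 rad/s
X_L = ωL = 6020 Ω
Parallel: admittances add. Y = 1/R + 1/(jωL)
Y = (0.000450 − j0.000166) S
|Y| = 0.000480 S → |Z| = 1/|Y| = 2080 Ω, ∠Z = −∠Y = 20.3°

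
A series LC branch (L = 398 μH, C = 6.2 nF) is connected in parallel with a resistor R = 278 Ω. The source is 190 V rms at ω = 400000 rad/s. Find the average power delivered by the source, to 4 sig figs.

129.9 W

X_L = ωL = 159.2 Ω
X_C = 1/(ωC) = 403.2 Ω
Branch 1: Z₁ = R = 278.0 Ω
Branch 2 (series LC): Z₂ = j(X_L − X_C) = −j244.0 Ω
Parallel: Z = Z₁Z₂/(Z₁+Z₂), |Z| = 183.4 Ω, ∠Z = -48.72°
I = V/|Z| = 1.036 A
P = VI cos φ = 190 × 1.036 × cos(-48.72°) = 129.9 W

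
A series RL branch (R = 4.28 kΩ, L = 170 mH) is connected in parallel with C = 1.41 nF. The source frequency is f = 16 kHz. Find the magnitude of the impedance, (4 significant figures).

ω = 2πf = 100500 rad/s
X_L = ωL = 17090 Ω
X_C = 1/(ωC) = 7055 Ω
Branch 1 (R+jX_L): Z₁ = 4280 + j17090 Ω, |Z₁| = 17620 Ω
Branch 2 (−jX_C): Z₂ = −j7055 Ω
Parallel: Z = Z₁Z₂/(Z₁+Z₂), |Z| = 11390 Ω, ∠Z = -80.96°

11390 Ω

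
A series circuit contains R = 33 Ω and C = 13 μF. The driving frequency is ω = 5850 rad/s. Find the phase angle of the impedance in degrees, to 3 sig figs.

-21.7°

X_C = 1/(ωC) = 13.1 Ω
Z = 33.0 − j13.1 Ω
|Z| = √(33.0² + 13.1²) = 35.5 Ω
∠Z = arctan(-13.1/33.0) = -21.7°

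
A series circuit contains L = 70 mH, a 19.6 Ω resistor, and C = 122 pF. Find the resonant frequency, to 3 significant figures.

ω₀ = 1/√(LC) = 1/√(0.07 × 1.22e-10) = 342200 rad/s
f₀ = ω₀/(2π) = 54.5 kHz

54.5 kHz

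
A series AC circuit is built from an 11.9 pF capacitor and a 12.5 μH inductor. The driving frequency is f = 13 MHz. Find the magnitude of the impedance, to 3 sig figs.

7.78 Ω

ω = 2πf = 8.168e+07 rad/s
X_L = ωL = 1020 Ω
X_C = 1/(ωC) = 1030 Ω
Net reactance X = X_L − X_C = -7.78 Ω
Z = − j7.78 Ω
|Z| = √(0² + 7.78²) = 7.78 Ω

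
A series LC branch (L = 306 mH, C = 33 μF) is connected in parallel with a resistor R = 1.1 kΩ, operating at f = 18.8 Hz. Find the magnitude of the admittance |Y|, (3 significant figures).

ω = 2πf = 118.1 rad/s
X_L = ωL = 36.1 Ω
X_C = 1/(ωC) = 257 Ω
Branch 1: Z₁ = R = 1100 Ω
Branch 2 (series LC): Z₂ = j(X_L − X_C) = −j220 Ω
Parallel: Z = Z₁Z₂/(Z₁+Z₂), |Z| = 216 Ω, ∠Z = -78.7°
|Y| = 1/|Z| = 4.63 mS

4.63 mS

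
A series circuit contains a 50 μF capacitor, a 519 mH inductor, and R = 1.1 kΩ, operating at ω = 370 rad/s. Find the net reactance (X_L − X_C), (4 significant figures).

X_L = ωL = 192.0 Ω
X_C = 1/(ωC) = 54.05 Ω
X = 192.0 − 54.05 = 138.0 Ω

138.0 Ω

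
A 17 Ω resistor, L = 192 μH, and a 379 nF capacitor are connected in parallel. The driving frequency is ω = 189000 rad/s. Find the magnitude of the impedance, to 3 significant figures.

X_L = ωL = 36.3 Ω
X_C = 1/(ωC) = 14.0 Ω
Parallel: admittances add. Y = 1/R + 1/(jωL) + jωC
Y = (0.0588 + j0.0441) S
|Y| = 0.0735 S → |Z| = 1/|Y| = 13.6 Ω, ∠Z = −∠Y = -36.8°

13.6 Ω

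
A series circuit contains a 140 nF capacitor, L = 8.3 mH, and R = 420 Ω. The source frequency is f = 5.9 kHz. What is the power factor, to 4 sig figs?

0.9645

ω = 2πf = 37070 rad/s
X_L = ωL = 307.7 Ω
X_C = 1/(ωC) = 192.7 Ω
Net reactance X = X_L − X_C = 115.0 Ω
Z = 420.0 + j115.0 Ω
|Z| = √(420.0² + 115.0²) = 435.5 Ω
∠Z = arctan(115.0/420.0) = 15.31°
cos φ = cos(15.31°) = 0.9645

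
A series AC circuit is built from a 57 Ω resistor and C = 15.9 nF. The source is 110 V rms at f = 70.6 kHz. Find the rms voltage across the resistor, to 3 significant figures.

41.0 V

ω = 2πf = 443600 rad/s
X_C = 1/(ωC) = 142 Ω
Z = 57.0 − j142 Ω
|Z| = √(57.0² + 142²) = 153 Ω
I = V/|Z| = 720 mA
V_R = I·|Z_R| = 0.720 × 57.0 = 41.0 V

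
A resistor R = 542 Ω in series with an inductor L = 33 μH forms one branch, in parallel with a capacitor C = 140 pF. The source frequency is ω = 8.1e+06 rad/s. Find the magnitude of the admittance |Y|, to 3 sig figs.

1.54 mS

X_L = ωL = 267 Ω
X_C = 1/(ωC) = 882 Ω
Branch 1 (R+jX_L): Z₁ = 542 + j267 Ω, |Z₁| = 604 Ω
Branch 2 (−jX_C): Z₂ = −j882 Ω
Parallel: Z = Z₁Z₂/(Z₁+Z₂), |Z| = 650 Ω, ∠Z = -15.2°
|Y| = 1/|Z| = 1.54 mS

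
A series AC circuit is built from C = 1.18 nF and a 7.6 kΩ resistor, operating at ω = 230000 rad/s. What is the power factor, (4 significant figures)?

X_C = 1/(ωC) = 3685 Ω
Z = 7600 − j3685 Ω
|Z| = √(7600² + 3685²) = 8446 Ω
∠Z = arctan(-3685/7600) = -25.86°
cos φ = cos(-25.86°) = 0.8998

0.8998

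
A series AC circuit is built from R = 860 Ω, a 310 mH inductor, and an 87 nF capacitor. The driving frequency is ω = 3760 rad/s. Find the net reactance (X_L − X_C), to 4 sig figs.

-1891 Ω

X_L = ωL = 1166 Ω
X_C = 1/(ωC) = 3057 Ω
X = 1166 − 3057 = -1891 Ω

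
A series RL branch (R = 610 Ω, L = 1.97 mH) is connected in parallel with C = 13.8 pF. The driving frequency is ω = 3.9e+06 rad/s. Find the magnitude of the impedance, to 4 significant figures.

13120 Ω

X_L = ωL = 7683 Ω
X_C = 1/(ωC) = 18580 Ω
Branch 1 (R+jX_L): Z₁ = 610.0 + j7683 Ω, |Z₁| = 7707 Ω
Branch 2 (−jX_C): Z₂ = −j18580 Ω
Parallel: Z = Z₁Z₂/(Z₁+Z₂), |Z| = 13120 Ω, ∠Z = 82.26°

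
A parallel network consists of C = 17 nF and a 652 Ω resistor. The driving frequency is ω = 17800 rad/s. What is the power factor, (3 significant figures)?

X_C = 1/(ωC) = 3300 Ω
Parallel: admittances add. Y = 1/R + jωC
Y = (0.00153 + j0.000303) S
|Y| = 0.00156 S → |Z| = 1/|Y| = 640 Ω, ∠Z = −∠Y = -11.2°
cos φ = cos(-11.2°) = 0.981

0.981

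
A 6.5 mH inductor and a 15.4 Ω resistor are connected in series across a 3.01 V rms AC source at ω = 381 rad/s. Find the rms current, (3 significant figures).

X_L = ωL = 2.48 Ω
Z = 15.4 + j2.48 Ω
|Z| = √(15.4² + 2.48²) = 15.6 Ω
I = V/|Z| = 3.01/15.6 = 193 mA

193 mA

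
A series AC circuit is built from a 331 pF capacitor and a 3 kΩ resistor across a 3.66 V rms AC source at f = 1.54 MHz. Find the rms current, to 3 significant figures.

1.21 mA

ω = 2πf = 9.676e+06 rad/s
X_C = 1/(ωC) = 312 Ω
Z = 3000 − j312 Ω
|Z| = √(3000² + 312²) = 3020 Ω
I = V/|Z| = 3.66/3020 = 1.21 mA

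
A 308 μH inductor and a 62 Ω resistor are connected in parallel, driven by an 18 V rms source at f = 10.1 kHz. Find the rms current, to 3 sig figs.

ω = 2πf = 63460 rad/s
X_L = ωL = 19.5 Ω
Parallel: admittances add. Y = 1/R + 1/(jωL)
Y = (0.0161 − j0.0512) S
|Y| = 0.0536 S → |Z| = 1/|Y| = 18.6 Ω, ∠Z = −∠Y = 72.5°
I = V/|Z| = 18/18.6 = 966 mA

966 mA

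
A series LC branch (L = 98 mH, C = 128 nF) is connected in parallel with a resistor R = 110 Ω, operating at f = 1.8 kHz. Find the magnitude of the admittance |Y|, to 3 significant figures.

9.40 mS

ω = 2πf = 11310 rad/s
X_L = ωL = 1110 Ω
X_C = 1/(ωC) = 691 Ω
Branch 1: Z₁ = R = 110 Ω
Branch 2 (series LC): Z₂ = j(X_L − X_C) = j418 Ω
Parallel: Z = Z₁Z₂/(Z₁+Z₂), |Z| = 106 Ω, ∠Z = 14.8°
|Y| = 1/|Z| = 9.40 mS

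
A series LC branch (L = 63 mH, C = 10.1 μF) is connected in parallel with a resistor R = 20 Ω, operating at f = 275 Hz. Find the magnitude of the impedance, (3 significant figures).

18.6 Ω

ω = 2πf = 1728 rad/s
X_L = ωL = 109 Ω
X_C = 1/(ωC) = 57.3 Ω
Branch 1: Z₁ = R = 20.0 Ω
Branch 2 (series LC): Z₂ = j(X_L − X_C) = j51.6 Ω
Parallel: Z = Z₁Z₂/(Z₁+Z₂), |Z| = 18.6 Ω, ∠Z = 21.2°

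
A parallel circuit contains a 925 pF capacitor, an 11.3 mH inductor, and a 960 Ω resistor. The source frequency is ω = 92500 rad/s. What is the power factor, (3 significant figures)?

0.767

X_L = ωL = 1050 Ω
X_C = 1/(ωC) = 11700 Ω
Parallel: admittances add. Y = 1/R + 1/(jωL) + jωC
Y = (0.00104 − j0.000871) S
|Y| = 0.00136 S → |Z| = 1/|Y| = 736 Ω, ∠Z = −∠Y = 39.9°
cos φ = cos(39.9°) = 0.767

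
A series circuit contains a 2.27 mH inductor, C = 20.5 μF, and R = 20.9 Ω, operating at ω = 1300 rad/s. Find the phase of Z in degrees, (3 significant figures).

X_L = ωL = 2.95 Ω
X_C = 1/(ωC) = 37.5 Ω
Net reactance X = X_L − X_C = -34.6 Ω
Z = 20.9 − j34.6 Ω
|Z| = √(20.9² + 34.6²) = 40.4 Ω
∠Z = arctan(-34.6/20.9) = -58.8°

-58.8°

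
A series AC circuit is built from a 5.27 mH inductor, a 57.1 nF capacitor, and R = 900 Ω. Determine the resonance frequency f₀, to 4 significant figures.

9.175 kHz

ω₀ = 1/√(LC) = 1/√(0.00527 × 5.71e-08) = 57650 rad/s
f₀ = ω₀/(2π) = 9.175 kHz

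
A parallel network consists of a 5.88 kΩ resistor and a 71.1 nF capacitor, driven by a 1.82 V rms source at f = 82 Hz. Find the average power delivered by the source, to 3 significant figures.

ω = 2πf = 515.2 rad/s
X_C = 1/(ωC) = 27300 Ω
Parallel: admittances add. Y = 1/R + jωC
Y = (0.000170 + j3.66e-05) S
|Y| = 0.000174 S → |Z| = 1/|Y| = 5750 Ω, ∠Z = −∠Y = -12.2°
I = V/|Z| = 317 μA
P = VI cos φ = 1.82 × 0.000317 × cos(-12.2°) = 563 μW

563 μW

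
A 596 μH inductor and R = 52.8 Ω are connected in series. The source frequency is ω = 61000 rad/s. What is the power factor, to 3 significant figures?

X_L = ωL = 36.4 Ω
Z = 52.8 + j36.4 Ω
|Z| = √(52.8² + 36.4²) = 64.1 Ω
∠Z = arctan(36.4/52.8) = 34.5°
cos φ = cos(34.5°) = 0.824

0.824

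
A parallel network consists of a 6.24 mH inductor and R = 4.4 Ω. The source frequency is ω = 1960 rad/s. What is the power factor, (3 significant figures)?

X_L = ωL = 12.2 Ω
Parallel: admittances add. Y = 1/R + 1/(jωL)
Y = (0.227 − j0.0818) S
|Y| = 0.242 S → |Z| = 1/|Y| = 4.14 Ω, ∠Z = −∠Y = 19.8°
cos φ = cos(19.8°) = 0.941

0.941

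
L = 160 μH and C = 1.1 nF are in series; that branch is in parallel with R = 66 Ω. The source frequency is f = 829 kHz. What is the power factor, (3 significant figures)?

0.995

ω = 2πf = 5.209e+06 rad/s
X_L = ωL = 833 Ω
X_C = 1/(ωC) = 175 Ω
Branch 1: Z₁ = R = 66.0 Ω
Branch 2 (series LC): Z₂ = j(X_L − X_C) = j659 Ω
Parallel: Z = Z₁Z₂/(Z₁+Z₂), |Z| = 65.7 Ω, ∠Z = 5.72°
cos φ = cos(5.72°) = 0.995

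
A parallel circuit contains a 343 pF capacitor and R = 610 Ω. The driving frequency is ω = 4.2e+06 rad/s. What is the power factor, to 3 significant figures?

X_C = 1/(ωC) = 694 Ω
Parallel: admittances add. Y = 1/R + jωC
Y = (0.00164 + j0.00144) S
|Y| = 0.00218 S → |Z| = 1/|Y| = 458 Ω, ∠Z = −∠Y = -41.3°
cos φ = cos(-41.3°) = 0.751

0.751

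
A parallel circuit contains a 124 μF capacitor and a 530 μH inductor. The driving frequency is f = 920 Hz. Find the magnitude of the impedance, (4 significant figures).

2.562 Ω

ω = 2πf = 5781 rad/s
X_L = ωL = 3.064 Ω
X_C = 1/(ωC) = 1.395 Ω
Parallel: admittances add. Y = 1/(jωL) + jωC
Y = (0 + j0.3904) S
|Y| = 0.3904 S → |Z| = 1/|Y| = 2.562 Ω, ∠Z = −∠Y = -90.00°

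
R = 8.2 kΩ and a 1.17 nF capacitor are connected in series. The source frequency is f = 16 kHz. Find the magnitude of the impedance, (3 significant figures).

11800 Ω

ω = 2πf = 100500 rad/s
X_C = 1/(ωC) = 8500 Ω
Z = 8200 − j8500 Ω
|Z| = √(8200² + 8500²) = 11800 Ω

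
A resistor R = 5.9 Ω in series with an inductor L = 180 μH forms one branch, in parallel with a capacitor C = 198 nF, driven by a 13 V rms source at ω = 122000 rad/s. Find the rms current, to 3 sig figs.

X_L = ωL = 22.0 Ω
X_C = 1/(ωC) = 41.4 Ω
Branch 1 (R+jX_L): Z₁ = 5.90 + j22.0 Ω, |Z₁| = 22.7 Ω
Branch 2 (−jX_C): Z₂ = −j41.4 Ω
Parallel: Z = Z₁Z₂/(Z₁+Z₂), |Z| = 46.3 Ω, ∠Z = 58.1°
I = V/|Z| = 13/46.3 = 281 mA

281 mA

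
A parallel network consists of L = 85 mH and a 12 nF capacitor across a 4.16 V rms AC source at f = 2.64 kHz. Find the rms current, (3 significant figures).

2.12 mA

ω = 2πf = 16590 rad/s
X_L = ωL = 1410 Ω
X_C = 1/(ωC) = 5020 Ω
Parallel: admittances add. Y = 1/(jωL) + jωC
Y = (0 − j0.000510) S
|Y| = 0.000510 S → |Z| = 1/|Y| = 1960 Ω, ∠Z = −∠Y = 90.0°
I = V/|Z| = 4.16/1960 = 2.12 mA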